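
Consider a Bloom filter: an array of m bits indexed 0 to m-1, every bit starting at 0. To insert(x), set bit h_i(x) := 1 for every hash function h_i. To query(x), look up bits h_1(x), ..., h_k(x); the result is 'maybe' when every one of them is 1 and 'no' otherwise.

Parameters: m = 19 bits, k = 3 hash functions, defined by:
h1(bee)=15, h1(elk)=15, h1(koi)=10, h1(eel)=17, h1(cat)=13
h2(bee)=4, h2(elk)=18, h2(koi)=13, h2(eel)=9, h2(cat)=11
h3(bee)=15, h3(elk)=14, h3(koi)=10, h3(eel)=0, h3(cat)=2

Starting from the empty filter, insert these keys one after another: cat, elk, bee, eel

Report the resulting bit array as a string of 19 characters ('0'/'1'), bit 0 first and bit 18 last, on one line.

Answer: 1010100001010111011

Derivation:
Start: bits=0000000000000000000
After insert 'cat': sets bits 2 11 13 -> bits=0010000000010100000
After insert 'elk': sets bits 14 15 18 -> bits=0010000000010111001
After insert 'bee': sets bits 4 15 -> bits=0010100000010111001
After insert 'eel': sets bits 0 9 17 -> bits=1010100001010111011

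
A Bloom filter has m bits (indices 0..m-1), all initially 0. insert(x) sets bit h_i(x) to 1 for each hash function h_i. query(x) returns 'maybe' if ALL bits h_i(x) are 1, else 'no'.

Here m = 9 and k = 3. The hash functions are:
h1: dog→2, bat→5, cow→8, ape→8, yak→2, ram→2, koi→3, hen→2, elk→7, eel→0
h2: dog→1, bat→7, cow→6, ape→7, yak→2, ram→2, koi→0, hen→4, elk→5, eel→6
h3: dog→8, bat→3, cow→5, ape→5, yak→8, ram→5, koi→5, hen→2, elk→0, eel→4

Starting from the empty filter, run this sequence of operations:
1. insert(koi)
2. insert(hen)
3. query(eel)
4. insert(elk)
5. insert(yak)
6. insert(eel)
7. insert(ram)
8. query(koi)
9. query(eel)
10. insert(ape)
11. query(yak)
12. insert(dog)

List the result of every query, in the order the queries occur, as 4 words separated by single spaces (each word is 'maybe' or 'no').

Start: bits=000000000
Op 1: insert koi -> sets bits 0 3 5 -> bits=100101000
Op 2: insert hen -> sets bits 2 4 -> bits=101111000
Op 3: query eel -> checks bit0=1, bit4=1, bit6=0 (has a 0) -> no
Op 4: insert elk -> sets bits 0 5 7 -> bits=101111010
Op 5: insert yak -> sets bits 2 8 -> bits=101111011
Op 6: insert eel -> sets bits 0 4 6 -> bits=101111111
Op 7: insert ram -> sets bits 2 5 -> bits=101111111
Op 8: query koi -> checks bit0=1, bit3=1, bit5=1 (all 1) -> maybe
Op 9: query eel -> checks bit0=1, bit4=1, bit6=1 (all 1) -> maybe
Op 10: insert ape -> sets bits 5 7 8 -> bits=101111111
Op 11: query yak -> checks bit2=1, bit8=1 (all 1) -> maybe
Op 12: insert dog -> sets bits 1 2 8 -> bits=111111111
Query results in order: no maybe maybe maybe

Answer: no maybe maybe maybe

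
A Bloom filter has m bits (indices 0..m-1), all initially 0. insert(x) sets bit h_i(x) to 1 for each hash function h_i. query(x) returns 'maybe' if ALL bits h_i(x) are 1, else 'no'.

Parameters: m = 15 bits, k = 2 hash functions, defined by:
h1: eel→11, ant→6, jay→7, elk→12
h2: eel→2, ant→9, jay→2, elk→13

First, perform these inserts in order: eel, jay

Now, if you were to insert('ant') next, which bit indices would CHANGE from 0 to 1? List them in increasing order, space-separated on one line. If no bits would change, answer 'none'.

Answer: 6 9

Derivation:
Start: bits=000000000000000
After insert 'eel': sets bits 2 11 -> bits=001000000001000
After insert 'jay': sets bits 2 7 -> bits=001000010001000
insert 'ant' would touch bits 6 9; currently bit6=0, bit9=0
Bits that are 0 among those (would change 0->1): 6 9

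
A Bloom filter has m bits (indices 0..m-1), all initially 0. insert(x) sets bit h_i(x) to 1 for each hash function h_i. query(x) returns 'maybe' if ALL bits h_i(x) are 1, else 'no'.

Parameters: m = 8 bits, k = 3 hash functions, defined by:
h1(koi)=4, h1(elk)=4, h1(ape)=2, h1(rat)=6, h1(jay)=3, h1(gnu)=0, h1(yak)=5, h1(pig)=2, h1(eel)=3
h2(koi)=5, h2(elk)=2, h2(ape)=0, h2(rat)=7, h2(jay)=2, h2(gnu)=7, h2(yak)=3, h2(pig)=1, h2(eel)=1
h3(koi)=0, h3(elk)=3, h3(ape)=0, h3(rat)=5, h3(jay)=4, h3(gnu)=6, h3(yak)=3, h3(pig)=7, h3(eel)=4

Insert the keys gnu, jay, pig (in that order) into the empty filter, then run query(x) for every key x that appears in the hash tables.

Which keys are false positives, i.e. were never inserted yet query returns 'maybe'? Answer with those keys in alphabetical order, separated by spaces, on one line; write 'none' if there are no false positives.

Answer: ape eel elk

Derivation:
Start: bits=00000000
After insert 'gnu': sets bits 0 6 7 -> bits=10000011
After insert 'jay': sets bits 2 3 4 -> bits=10111011
After insert 'pig': sets bits 1 2 7 -> bits=11111011
Not inserted: ape eel elk koi rat yak — query each against bits=11111011:
query ape: checks bit0=1, bit2=1 (all 1) -> maybe => FALSE POSITIVE
query eel: checks bit1=1, bit3=1, bit4=1 (all 1) -> maybe => FALSE POSITIVE
query elk: checks bit2=1, bit3=1, bit4=1 (all 1) -> maybe => FALSE POSITIVE
query koi: checks bit0=1, bit4=1, bit5=0 (has a 0) -> no => not a false positive
query rat: checks bit5=0, bit6=1, bit7=1 (has a 0) -> no => not a false positive
query yak: checks bit3=1, bit5=0 (has a 0) -> no => not a false positive
False positives (alphabetical): ape eel elk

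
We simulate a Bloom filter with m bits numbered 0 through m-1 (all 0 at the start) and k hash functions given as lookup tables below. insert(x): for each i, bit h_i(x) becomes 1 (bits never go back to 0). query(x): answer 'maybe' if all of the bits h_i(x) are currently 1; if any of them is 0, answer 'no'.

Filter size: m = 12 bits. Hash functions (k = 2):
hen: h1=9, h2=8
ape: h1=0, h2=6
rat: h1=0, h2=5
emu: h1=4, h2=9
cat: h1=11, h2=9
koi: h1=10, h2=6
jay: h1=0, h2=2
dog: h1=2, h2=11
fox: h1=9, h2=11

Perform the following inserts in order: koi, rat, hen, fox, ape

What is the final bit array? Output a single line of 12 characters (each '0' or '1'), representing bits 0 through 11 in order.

Start: bits=000000000000
After insert 'koi': sets bits 6 10 -> bits=000000100010
After insert 'rat': sets bits 0 5 -> bits=100001100010
After insert 'hen': sets bits 8 9 -> bits=100001101110
After insert 'fox': sets bits 9 11 -> bits=100001101111
After insert 'ape': sets bits 0 6 -> bits=100001101111

Answer: 100001101111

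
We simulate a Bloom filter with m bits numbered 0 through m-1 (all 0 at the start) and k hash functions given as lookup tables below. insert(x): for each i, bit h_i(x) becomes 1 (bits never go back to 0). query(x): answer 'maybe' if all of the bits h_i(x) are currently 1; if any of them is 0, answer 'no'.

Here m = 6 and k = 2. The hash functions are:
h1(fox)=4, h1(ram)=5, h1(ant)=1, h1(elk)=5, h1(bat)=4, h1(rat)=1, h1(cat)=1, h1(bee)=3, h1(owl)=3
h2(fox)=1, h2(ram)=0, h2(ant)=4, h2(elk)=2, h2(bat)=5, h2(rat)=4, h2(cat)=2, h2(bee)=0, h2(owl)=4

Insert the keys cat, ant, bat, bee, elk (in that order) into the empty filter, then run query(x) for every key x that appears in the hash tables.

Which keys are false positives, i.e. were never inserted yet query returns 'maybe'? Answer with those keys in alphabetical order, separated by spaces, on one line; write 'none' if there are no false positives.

Start: bits=000000
After insert 'cat': sets bits 1 2 -> bits=011000
After insert 'ant': sets bits 1 4 -> bits=011010
After insert 'bat': sets bits 4 5 -> bits=011011
After insert 'bee': sets bits 0 3 -> bits=111111
After insert 'elk': sets bits 2 5 -> bits=111111
Not inserted: fox owl ram rat — query each against bits=111111:
query fox: checks bit1=1, bit4=1 (all 1) -> maybe => FALSE POSITIVE
query owl: checks bit3=1, bit4=1 (all 1) -> maybe => FALSE POSITIVE
query ram: checks bit0=1, bit5=1 (all 1) -> maybe => FALSE POSITIVE
query rat: checks bit1=1, bit4=1 (all 1) -> maybe => FALSE POSITIVE
False positives (alphabetical): fox owl ram rat

Answer: fox owl ram rat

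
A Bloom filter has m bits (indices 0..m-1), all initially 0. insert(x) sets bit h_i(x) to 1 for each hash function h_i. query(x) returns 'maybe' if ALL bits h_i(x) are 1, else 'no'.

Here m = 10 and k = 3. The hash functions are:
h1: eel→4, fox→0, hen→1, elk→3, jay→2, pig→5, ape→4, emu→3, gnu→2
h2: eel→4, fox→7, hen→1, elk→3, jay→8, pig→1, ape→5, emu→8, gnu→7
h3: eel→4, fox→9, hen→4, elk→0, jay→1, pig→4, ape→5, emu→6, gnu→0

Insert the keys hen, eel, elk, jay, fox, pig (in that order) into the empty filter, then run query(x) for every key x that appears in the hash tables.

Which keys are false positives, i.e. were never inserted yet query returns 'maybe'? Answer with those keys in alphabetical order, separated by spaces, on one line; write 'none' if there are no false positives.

Start: bits=0000000000
After insert 'hen': sets bits 1 4 -> bits=0100100000
After insert 'eel': sets bits 4 -> bits=0100100000
After insert 'elk': sets bits 0 3 -> bits=1101100000
After insert 'jay': sets bits 1 2 8 -> bits=1111100010
After insert 'fox': sets bits 0 7 9 -> bits=1111100111
After insert 'pig': sets bits 1 4 5 -> bits=1111110111
Not inserted: ape emu gnu — query each against bits=1111110111:
query ape: checks bit4=1, bit5=1 (all 1) -> maybe => FALSE POSITIVE
query emu: checks bit3=1, bit6=0, bit8=1 (has a 0) -> no => not a false positive
query gnu: checks bit0=1, bit2=1, bit7=1 (all 1) -> maybe => FALSE POSITIVE
False positives (alphabetical): ape gnu

Answer: ape gnu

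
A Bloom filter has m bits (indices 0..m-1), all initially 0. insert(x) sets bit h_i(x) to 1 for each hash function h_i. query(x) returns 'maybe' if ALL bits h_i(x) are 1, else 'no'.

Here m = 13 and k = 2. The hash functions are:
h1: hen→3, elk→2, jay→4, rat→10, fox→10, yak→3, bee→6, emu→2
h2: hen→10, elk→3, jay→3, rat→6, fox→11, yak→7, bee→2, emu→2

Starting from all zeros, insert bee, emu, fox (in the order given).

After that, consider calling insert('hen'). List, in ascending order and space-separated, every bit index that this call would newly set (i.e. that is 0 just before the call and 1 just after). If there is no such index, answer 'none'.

Answer: 3

Derivation:
Start: bits=0000000000000
After insert 'bee': sets bits 2 6 -> bits=0010001000000
After insert 'emu': sets bits 2 -> bits=0010001000000
After insert 'fox': sets bits 10 11 -> bits=0010001000110
insert 'hen' would touch bits 3 10; currently bit3=0, bit10=1
Bits that are 0 among those (would change 0->1): 3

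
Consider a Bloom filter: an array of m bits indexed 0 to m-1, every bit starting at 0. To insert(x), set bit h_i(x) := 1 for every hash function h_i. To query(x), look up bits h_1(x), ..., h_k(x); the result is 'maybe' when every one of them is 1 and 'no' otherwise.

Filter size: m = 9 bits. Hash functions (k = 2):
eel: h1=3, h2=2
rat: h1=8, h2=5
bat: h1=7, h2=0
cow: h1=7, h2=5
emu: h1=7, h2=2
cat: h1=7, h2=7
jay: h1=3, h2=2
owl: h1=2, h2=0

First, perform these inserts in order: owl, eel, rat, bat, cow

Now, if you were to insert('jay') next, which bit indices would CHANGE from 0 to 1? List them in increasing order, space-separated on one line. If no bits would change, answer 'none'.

Start: bits=000000000
After insert 'owl': sets bits 0 2 -> bits=101000000
After insert 'eel': sets bits 2 3 -> bits=101100000
After insert 'rat': sets bits 5 8 -> bits=101101001
After insert 'bat': sets bits 0 7 -> bits=101101011
After insert 'cow': sets bits 5 7 -> bits=101101011
insert 'jay' would touch bits 2 3; currently bit2=1, bit3=1
Bits that are 0 among those (would change 0->1): none

Answer: none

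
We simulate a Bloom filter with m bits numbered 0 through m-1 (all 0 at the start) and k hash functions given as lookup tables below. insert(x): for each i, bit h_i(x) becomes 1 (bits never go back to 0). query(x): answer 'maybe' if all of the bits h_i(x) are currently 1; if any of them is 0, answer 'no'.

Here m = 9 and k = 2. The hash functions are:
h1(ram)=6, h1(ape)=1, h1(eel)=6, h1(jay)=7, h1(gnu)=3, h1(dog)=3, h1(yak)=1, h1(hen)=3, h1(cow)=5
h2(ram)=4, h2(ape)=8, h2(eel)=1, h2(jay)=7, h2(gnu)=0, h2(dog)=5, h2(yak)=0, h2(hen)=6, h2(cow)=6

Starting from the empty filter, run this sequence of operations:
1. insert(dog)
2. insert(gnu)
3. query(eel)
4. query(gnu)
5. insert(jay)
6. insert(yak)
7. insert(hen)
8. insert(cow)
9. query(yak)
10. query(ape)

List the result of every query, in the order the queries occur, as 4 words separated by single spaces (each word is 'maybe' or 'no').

Start: bits=000000000
Op 1: insert dog -> sets bits 3 5 -> bits=000101000
Op 2: insert gnu -> sets bits 0 3 -> bits=100101000
Op 3: query eel -> checks bit1=0, bit6=0 (has a 0) -> no
Op 4: query gnu -> checks bit0=1, bit3=1 (all 1) -> maybe
Op 5: insert jay -> sets bits 7 -> bits=100101010
Op 6: insert yak -> sets bits 0 1 -> bits=110101010
Op 7: insert hen -> sets bits 3 6 -> bits=110101110
Op 8: insert cow -> sets bits 5 6 -> bits=110101110
Op 9: query yak -> checks bit0=1, bit1=1 (all 1) -> maybe
Op 10: query ape -> checks bit1=1, bit8=0 (has a 0) -> no
Query results in order: no maybe maybe no

Answer: no maybe maybe no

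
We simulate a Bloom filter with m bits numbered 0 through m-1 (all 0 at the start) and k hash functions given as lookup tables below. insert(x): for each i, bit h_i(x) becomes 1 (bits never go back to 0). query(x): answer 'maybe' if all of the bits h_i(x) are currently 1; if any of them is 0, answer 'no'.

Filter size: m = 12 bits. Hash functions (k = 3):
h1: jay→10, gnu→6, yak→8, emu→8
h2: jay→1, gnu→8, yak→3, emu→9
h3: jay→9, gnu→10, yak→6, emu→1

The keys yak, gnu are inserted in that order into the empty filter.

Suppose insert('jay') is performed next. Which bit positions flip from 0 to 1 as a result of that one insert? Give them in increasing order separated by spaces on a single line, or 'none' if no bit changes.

Answer: 1 9

Derivation:
Start: bits=000000000000
After insert 'yak': sets bits 3 6 8 -> bits=000100101000
After insert 'gnu': sets bits 6 8 10 -> bits=000100101010
insert 'jay' would touch bits 1 9 10; currently bit1=0, bit9=0, bit10=1
Bits that are 0 among those (would change 0->1): 1 9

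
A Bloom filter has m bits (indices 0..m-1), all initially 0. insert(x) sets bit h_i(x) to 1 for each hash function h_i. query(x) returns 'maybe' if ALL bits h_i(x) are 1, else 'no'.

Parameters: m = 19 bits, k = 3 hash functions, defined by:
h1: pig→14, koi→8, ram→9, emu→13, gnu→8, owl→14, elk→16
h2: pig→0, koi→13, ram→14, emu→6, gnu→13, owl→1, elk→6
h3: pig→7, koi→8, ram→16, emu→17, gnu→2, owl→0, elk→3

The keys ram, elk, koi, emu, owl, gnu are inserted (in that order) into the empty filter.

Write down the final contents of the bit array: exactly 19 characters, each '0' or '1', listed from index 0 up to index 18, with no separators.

Answer: 1111001011000110110

Derivation:
Start: bits=0000000000000000000
After insert 'ram': sets bits 9 14 16 -> bits=0000000001000010100
After insert 'elk': sets bits 3 6 16 -> bits=0001001001000010100
After insert 'koi': sets bits 8 13 -> bits=0001001011000110100
After insert 'emu': sets bits 6 13 17 -> bits=0001001011000110110
After insert 'owl': sets bits 0 1 14 -> bits=1101001011000110110
After insert 'gnu': sets bits 2 8 13 -> bits=1111001011000110110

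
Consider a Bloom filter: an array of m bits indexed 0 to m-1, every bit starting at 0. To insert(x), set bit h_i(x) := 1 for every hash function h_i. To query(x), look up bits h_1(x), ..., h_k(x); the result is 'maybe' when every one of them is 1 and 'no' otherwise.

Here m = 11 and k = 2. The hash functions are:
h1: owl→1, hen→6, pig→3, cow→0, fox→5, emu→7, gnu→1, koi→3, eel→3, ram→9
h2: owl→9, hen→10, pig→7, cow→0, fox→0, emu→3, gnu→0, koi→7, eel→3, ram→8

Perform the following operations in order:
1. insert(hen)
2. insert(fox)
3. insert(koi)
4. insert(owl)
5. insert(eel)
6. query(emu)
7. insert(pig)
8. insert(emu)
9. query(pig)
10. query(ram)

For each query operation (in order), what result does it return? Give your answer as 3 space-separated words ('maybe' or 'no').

Start: bits=00000000000
Op 1: insert hen -> sets bits 6 10 -> bits=00000010001
Op 2: insert fox -> sets bits 0 5 -> bits=10000110001
Op 3: insert koi -> sets bits 3 7 -> bits=10010111001
Op 4: insert owl -> sets bits 1 9 -> bits=11010111011
Op 5: insert eel -> sets bits 3 -> bits=11010111011
Op 6: query emu -> checks bit3=1, bit7=1 (all 1) -> maybe
Op 7: insert pig -> sets bits 3 7 -> bits=11010111011
Op 8: insert emu -> sets bits 3 7 -> bits=11010111011
Op 9: query pig -> checks bit3=1, bit7=1 (all 1) -> maybe
Op 10: query ram -> checks bit8=0, bit9=1 (has a 0) -> no
Query results in order: maybe maybe no

Answer: maybe maybe no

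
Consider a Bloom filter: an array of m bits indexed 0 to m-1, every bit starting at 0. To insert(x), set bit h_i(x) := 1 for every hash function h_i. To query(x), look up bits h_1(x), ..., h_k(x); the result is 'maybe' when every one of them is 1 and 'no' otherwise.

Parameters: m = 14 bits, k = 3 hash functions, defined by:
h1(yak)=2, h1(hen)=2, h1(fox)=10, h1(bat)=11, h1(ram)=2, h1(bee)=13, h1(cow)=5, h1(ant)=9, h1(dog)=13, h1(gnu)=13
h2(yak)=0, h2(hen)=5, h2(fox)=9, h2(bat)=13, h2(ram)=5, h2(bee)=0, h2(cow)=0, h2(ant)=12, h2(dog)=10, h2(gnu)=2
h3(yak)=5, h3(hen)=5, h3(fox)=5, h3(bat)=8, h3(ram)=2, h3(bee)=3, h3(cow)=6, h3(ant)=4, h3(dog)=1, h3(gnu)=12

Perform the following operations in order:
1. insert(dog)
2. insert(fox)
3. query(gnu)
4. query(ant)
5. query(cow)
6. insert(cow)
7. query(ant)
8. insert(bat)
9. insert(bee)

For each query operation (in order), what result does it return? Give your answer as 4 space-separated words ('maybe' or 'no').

Start: bits=00000000000000
Op 1: insert dog -> sets bits 1 10 13 -> bits=01000000001001
Op 2: insert fox -> sets bits 5 9 10 -> bits=01000100011001
Op 3: query gnu -> checks bit2=0, bit12=0, bit13=1 (has a 0) -> no
Op 4: query ant -> checks bit4=0, bit9=1, bit12=0 (has a 0) -> no
Op 5: query cow -> checks bit0=0, bit5=1, bit6=0 (has a 0) -> no
Op 6: insert cow -> sets bits 0 5 6 -> bits=11000110011001
Op 7: query ant -> checks bit4=0, bit9=1, bit12=0 (has a 0) -> no
Op 8: insert bat -> sets bits 8 11 13 -> bits=11000110111101
Op 9: insert bee -> sets bits 0 3 13 -> bits=11010110111101
Query results in order: no no no no

Answer: no no no no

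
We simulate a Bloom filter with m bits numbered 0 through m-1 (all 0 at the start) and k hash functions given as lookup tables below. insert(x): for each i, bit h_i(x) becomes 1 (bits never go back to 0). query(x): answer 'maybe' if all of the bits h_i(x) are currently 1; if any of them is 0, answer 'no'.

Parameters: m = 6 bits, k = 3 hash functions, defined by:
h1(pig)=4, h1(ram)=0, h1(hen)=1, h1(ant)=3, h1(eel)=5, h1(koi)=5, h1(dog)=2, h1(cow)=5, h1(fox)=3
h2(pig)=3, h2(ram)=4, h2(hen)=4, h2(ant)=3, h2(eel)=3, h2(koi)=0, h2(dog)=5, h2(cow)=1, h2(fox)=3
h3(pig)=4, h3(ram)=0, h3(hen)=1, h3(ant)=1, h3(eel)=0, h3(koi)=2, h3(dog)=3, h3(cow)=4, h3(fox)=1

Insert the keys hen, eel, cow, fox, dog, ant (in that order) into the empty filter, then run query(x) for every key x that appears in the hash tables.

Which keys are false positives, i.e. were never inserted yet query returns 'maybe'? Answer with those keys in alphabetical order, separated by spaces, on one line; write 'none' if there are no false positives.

Start: bits=000000
After insert 'hen': sets bits 1 4 -> bits=010010
After insert 'eel': sets bits 0 3 5 -> bits=110111
After insert 'cow': sets bits 1 4 5 -> bits=110111
After insert 'fox': sets bits 1 3 -> bits=110111
After insert 'dog': sets bits 2 3 5 -> bits=111111
After insert 'ant': sets bits 1 3 -> bits=111111
Not inserted: koi pig ram — query each against bits=111111:
query koi: checks bit0=1, bit2=1, bit5=1 (all 1) -> maybe => FALSE POSITIVE
query pig: checks bit3=1, bit4=1 (all 1) -> maybe => FALSE POSITIVE
query ram: checks bit0=1, bit4=1 (all 1) -> maybe => FALSE POSITIVE
False positives (alphabetical): koi pig ram

Answer: koi pig ram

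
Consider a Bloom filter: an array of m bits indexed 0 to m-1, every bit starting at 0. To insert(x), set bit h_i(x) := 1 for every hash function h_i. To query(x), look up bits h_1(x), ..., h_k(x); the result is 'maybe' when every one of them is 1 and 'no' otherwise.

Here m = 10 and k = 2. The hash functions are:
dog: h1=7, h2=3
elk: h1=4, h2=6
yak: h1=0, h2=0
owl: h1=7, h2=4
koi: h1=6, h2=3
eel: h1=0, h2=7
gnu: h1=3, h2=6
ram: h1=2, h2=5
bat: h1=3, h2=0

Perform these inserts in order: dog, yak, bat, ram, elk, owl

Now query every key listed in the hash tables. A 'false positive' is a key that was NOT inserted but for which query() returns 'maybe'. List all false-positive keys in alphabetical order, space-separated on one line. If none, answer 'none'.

Start: bits=0000000000
After insert 'dog': sets bits 3 7 -> bits=0001000100
After insert 'yak': sets bits 0 -> bits=1001000100
After insert 'bat': sets bits 0 3 -> bits=1001000100
After insert 'ram': sets bits 2 5 -> bits=1011010100
After insert 'elk': sets bits 4 6 -> bits=1011111100
After insert 'owl': sets bits 4 7 -> bits=1011111100
Not inserted: eel gnu koi — query each against bits=1011111100:
query eel: checks bit0=1, bit7=1 (all 1) -> maybe => FALSE POSITIVE
query gnu: checks bit3=1, bit6=1 (all 1) -> maybe => FALSE POSITIVE
query koi: checks bit3=1, bit6=1 (all 1) -> maybe => FALSE POSITIVE
False positives (alphabetical): eel gnu koi

Answer: eel gnu koi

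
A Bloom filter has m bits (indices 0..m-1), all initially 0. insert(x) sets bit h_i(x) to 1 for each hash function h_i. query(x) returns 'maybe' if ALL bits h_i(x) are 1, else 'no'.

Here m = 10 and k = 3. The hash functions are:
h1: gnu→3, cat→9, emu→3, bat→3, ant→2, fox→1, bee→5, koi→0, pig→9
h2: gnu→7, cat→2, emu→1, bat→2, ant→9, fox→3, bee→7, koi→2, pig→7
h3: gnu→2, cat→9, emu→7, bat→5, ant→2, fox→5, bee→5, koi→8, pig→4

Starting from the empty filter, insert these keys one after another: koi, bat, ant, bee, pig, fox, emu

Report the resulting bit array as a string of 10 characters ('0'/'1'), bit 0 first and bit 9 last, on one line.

Start: bits=0000000000
After insert 'koi': sets bits 0 2 8 -> bits=1010000010
After insert 'bat': sets bits 2 3 5 -> bits=1011010010
After insert 'ant': sets bits 2 9 -> bits=1011010011
After insert 'bee': sets bits 5 7 -> bits=1011010111
After insert 'pig': sets bits 4 7 9 -> bits=1011110111
After insert 'fox': sets bits 1 3 5 -> bits=1111110111
After insert 'emu': sets bits 1 3 7 -> bits=1111110111

Answer: 1111110111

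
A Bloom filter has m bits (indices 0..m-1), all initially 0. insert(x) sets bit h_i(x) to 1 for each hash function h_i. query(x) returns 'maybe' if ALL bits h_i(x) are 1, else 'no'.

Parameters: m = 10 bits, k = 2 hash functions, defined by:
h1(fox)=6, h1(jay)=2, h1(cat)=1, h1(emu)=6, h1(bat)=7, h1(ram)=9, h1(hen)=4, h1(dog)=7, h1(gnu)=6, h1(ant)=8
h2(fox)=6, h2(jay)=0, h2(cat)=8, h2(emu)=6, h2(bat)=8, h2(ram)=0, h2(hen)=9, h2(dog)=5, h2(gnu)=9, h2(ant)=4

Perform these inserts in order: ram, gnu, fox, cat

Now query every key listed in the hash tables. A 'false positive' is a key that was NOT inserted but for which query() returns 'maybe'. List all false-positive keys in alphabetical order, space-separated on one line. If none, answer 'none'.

Answer: emu

Derivation:
Start: bits=0000000000
After insert 'ram': sets bits 0 9 -> bits=1000000001
After insert 'gnu': sets bits 6 9 -> bits=1000001001
After insert 'fox': sets bits 6 -> bits=1000001001
After insert 'cat': sets bits 1 8 -> bits=1100001011
Not inserted: ant bat dog emu hen jay — query each against bits=1100001011:
query ant: checks bit4=0, bit8=1 (has a 0) -> no => not a false positive
query bat: checks bit7=0, bit8=1 (has a 0) -> no => not a false positive
query dog: checks bit5=0, bit7=0 (has a 0) -> no => not a false positive
query emu: checks bit6=1 (all 1) -> maybe => FALSE POSITIVE
query hen: checks bit4=0, bit9=1 (has a 0) -> no => not a false positive
query jay: checks bit0=1, bit2=0 (has a 0) -> no => not a false positive
False positives (alphabetical): emu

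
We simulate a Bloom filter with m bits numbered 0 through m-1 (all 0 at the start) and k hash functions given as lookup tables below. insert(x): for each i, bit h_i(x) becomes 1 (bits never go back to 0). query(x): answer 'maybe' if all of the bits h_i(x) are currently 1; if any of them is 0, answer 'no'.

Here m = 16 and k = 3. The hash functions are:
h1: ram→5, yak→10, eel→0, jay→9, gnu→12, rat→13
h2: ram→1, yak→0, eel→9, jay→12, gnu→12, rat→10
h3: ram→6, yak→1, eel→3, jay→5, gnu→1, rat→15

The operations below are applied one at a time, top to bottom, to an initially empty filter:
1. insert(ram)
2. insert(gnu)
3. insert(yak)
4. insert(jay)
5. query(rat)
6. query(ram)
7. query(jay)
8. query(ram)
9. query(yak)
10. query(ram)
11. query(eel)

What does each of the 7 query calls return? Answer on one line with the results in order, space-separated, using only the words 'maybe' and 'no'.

Answer: no maybe maybe maybe maybe maybe no

Derivation:
Start: bits=0000000000000000
Op 1: insert ram -> sets bits 1 5 6 -> bits=0100011000000000
Op 2: insert gnu -> sets bits 1 12 -> bits=0100011000001000
Op 3: insert yak -> sets bits 0 1 10 -> bits=1100011000101000
Op 4: insert jay -> sets bits 5 9 12 -> bits=1100011001101000
Op 5: query rat -> checks bit10=1, bit13=0, bit15=0 (has a 0) -> no
Op 6: query ram -> checks bit1=1, bit5=1, bit6=1 (all 1) -> maybe
Op 7: query jay -> checks bit5=1, bit9=1, bit12=1 (all 1) -> maybe
Op 8: query ram -> checks bit1=1, bit5=1, bit6=1 (all 1) -> maybe
Op 9: query yak -> checks bit0=1, bit1=1, bit10=1 (all 1) -> maybe
Op 10: query ram -> checks bit1=1, bit5=1, bit6=1 (all 1) -> maybe
Op 11: query eel -> checks bit0=1, bit3=0, bit9=1 (has a 0) -> no
Query results in order: no maybe maybe maybe maybe maybe no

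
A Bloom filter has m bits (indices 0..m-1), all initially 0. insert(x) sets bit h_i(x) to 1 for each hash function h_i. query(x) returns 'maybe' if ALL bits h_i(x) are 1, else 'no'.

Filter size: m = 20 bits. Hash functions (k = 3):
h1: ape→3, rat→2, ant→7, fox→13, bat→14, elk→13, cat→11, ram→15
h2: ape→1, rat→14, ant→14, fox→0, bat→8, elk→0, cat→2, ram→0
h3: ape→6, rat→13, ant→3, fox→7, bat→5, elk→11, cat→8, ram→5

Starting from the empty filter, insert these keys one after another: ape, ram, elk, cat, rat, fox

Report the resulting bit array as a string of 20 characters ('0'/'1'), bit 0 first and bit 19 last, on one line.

Answer: 11110111100101110000

Derivation:
Start: bits=00000000000000000000
After insert 'ape': sets bits 1 3 6 -> bits=01010010000000000000
After insert 'ram': sets bits 0 5 15 -> bits=11010110000000010000
After insert 'elk': sets bits 0 11 13 -> bits=11010110000101010000
After insert 'cat': sets bits 2 8 11 -> bits=11110110100101010000
After insert 'rat': sets bits 2 13 14 -> bits=11110110100101110000
After insert 'fox': sets bits 0 7 13 -> bits=11110111100101110000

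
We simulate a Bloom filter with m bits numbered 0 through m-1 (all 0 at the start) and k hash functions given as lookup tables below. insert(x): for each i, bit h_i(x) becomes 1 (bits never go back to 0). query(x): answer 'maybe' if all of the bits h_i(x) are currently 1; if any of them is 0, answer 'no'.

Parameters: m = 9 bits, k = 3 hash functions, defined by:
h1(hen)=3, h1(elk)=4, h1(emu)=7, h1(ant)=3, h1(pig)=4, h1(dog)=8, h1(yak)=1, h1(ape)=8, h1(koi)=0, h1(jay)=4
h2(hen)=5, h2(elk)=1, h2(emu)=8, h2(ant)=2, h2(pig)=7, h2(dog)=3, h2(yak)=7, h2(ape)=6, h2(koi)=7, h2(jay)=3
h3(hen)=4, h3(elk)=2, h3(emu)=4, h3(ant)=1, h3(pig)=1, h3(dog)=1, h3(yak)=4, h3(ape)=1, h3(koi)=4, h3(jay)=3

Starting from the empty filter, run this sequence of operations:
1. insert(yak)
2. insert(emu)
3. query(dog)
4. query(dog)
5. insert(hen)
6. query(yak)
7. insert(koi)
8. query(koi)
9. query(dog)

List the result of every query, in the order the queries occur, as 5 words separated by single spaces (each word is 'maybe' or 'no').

Answer: no no maybe maybe maybe

Derivation:
Start: bits=000000000
Op 1: insert yak -> sets bits 1 4 7 -> bits=010010010
Op 2: insert emu -> sets bits 4 7 8 -> bits=010010011
Op 3: query dog -> checks bit1=1, bit3=0, bit8=1 (has a 0) -> no
Op 4: query dog -> checks bit1=1, bit3=0, bit8=1 (has a 0) -> no
Op 5: insert hen -> sets bits 3 4 5 -> bits=010111011
Op 6: query yak -> checks bit1=1, bit4=1, bit7=1 (all 1) -> maybe
Op 7: insert koi -> sets bits 0 4 7 -> bits=110111011
Op 8: query koi -> checks bit0=1, bit4=1, bit7=1 (all 1) -> maybe
Op 9: query dog -> checks bit1=1, bit3=1, bit8=1 (all 1) -> maybe
Query results in order: no no maybe maybe maybe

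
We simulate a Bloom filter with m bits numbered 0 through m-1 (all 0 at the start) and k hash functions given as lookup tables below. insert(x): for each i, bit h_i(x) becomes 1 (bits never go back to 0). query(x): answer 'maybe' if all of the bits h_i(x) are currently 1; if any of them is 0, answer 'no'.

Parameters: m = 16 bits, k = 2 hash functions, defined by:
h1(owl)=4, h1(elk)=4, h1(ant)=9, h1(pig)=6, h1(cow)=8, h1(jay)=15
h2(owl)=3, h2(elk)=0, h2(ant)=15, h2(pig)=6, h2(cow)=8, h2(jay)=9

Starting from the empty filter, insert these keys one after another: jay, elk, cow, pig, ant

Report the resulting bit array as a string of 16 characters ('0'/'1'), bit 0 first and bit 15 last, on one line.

Answer: 1000101011000001

Derivation:
Start: bits=0000000000000000
After insert 'jay': sets bits 9 15 -> bits=0000000001000001
After insert 'elk': sets bits 0 4 -> bits=1000100001000001
After insert 'cow': sets bits 8 -> bits=1000100011000001
After insert 'pig': sets bits 6 -> bits=1000101011000001
After insert 'ant': sets bits 9 15 -> bits=1000101011000001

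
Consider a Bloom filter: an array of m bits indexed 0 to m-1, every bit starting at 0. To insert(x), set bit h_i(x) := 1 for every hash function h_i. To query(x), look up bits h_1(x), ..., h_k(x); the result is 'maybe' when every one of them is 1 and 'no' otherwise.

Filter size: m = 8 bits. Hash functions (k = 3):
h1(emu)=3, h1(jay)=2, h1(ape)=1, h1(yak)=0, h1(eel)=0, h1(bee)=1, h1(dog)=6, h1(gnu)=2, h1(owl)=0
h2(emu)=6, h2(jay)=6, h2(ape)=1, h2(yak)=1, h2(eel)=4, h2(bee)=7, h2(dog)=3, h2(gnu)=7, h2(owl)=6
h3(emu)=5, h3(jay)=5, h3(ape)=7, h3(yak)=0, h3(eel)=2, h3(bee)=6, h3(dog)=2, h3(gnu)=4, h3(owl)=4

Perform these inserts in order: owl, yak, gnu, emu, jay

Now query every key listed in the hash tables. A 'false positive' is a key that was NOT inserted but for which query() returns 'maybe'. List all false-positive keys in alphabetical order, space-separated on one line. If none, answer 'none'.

Answer: ape bee dog eel

Derivation:
Start: bits=00000000
After insert 'owl': sets bits 0 4 6 -> bits=10001010
After insert 'yak': sets bits 0 1 -> bits=11001010
After insert 'gnu': sets bits 2 4 7 -> bits=11101011
After insert 'emu': sets bits 3 5 6 -> bits=11111111
After insert 'jay': sets bits 2 5 6 -> bits=11111111
Not inserted: ape bee dog eel — query each against bits=11111111:
query ape: checks bit1=1, bit7=1 (all 1) -> maybe => FALSE POSITIVE
query bee: checks bit1=1, bit6=1, bit7=1 (all 1) -> maybe => FALSE POSITIVE
query dog: checks bit2=1, bit3=1, bit6=1 (all 1) -> maybe => FALSE POSITIVE
query eel: checks bit0=1, bit2=1, bit4=1 (all 1) -> maybe => FALSE POSITIVE
False positives (alphabetical): ape bee dog eel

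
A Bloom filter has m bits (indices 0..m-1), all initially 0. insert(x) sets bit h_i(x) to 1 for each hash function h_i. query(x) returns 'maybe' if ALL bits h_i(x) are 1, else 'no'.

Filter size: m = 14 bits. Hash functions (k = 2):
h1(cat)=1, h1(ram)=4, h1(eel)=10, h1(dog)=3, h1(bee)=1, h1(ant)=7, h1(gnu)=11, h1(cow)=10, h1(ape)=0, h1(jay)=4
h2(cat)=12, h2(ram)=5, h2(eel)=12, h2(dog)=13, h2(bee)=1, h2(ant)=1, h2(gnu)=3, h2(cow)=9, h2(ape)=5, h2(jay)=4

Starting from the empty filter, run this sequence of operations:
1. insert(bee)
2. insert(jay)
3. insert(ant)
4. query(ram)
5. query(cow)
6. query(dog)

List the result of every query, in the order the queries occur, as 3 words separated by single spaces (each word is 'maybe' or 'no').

Answer: no no no

Derivation:
Start: bits=00000000000000
Op 1: insert bee -> sets bits 1 -> bits=01000000000000
Op 2: insert jay -> sets bits 4 -> bits=01001000000000
Op 3: insert ant -> sets bits 1 7 -> bits=01001001000000
Op 4: query ram -> checks bit4=1, bit5=0 (has a 0) -> no
Op 5: query cow -> checks bit9=0, bit10=0 (has a 0) -> no
Op 6: query dog -> checks bit3=0, bit13=0 (has a 0) -> no
Query results in order: no no no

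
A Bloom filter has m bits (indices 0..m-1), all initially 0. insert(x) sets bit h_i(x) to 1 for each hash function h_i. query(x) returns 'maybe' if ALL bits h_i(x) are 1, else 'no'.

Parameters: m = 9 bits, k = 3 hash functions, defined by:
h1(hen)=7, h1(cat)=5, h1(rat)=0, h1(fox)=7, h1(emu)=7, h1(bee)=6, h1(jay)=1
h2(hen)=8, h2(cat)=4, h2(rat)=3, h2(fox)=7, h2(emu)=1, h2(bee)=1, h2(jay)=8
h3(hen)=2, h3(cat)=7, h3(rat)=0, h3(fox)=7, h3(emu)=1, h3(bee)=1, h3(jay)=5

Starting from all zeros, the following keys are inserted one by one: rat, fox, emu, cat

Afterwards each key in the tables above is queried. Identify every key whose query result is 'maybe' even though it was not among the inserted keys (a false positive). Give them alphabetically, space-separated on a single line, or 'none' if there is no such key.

Start: bits=000000000
After insert 'rat': sets bits 0 3 -> bits=100100000
After insert 'fox': sets bits 7 -> bits=100100010
After insert 'emu': sets bits 1 7 -> bits=110100010
After insert 'cat': sets bits 4 5 7 -> bits=110111010
Not inserted: bee hen jay — query each against bits=110111010:
query bee: checks bit1=1, bit6=0 (has a 0) -> no => not a false positive
query hen: checks bit2=0, bit7=1, bit8=0 (has a 0) -> no => not a false positive
query jay: checks bit1=1, bit5=1, bit8=0 (has a 0) -> no => not a false positive
False positives (alphabetical): none

Answer: none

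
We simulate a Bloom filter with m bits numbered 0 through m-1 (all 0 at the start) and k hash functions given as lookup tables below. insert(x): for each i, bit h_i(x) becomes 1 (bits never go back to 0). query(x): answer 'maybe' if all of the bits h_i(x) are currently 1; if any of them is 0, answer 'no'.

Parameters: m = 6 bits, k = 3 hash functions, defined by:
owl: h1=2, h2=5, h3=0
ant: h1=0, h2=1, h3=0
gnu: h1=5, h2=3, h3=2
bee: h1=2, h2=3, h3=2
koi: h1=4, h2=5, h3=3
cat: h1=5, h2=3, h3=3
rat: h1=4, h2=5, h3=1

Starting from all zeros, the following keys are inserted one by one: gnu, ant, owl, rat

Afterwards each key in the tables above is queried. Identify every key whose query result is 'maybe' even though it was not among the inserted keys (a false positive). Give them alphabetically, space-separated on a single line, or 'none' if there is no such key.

Start: bits=000000
After insert 'gnu': sets bits 2 3 5 -> bits=001101
After insert 'ant': sets bits 0 1 -> bits=111101
After insert 'owl': sets bits 0 2 5 -> bits=111101
After insert 'rat': sets bits 1 4 5 -> bits=111111
Not inserted: bee cat koi — query each against bits=111111:
query bee: checks bit2=1, bit3=1 (all 1) -> maybe => FALSE POSITIVE
query cat: checks bit3=1, bit5=1 (all 1) -> maybe => FALSE POSITIVE
query koi: checks bit3=1, bit4=1, bit5=1 (all 1) -> maybe => FALSE POSITIVE
False positives (alphabetical): bee cat koi

Answer: bee cat koi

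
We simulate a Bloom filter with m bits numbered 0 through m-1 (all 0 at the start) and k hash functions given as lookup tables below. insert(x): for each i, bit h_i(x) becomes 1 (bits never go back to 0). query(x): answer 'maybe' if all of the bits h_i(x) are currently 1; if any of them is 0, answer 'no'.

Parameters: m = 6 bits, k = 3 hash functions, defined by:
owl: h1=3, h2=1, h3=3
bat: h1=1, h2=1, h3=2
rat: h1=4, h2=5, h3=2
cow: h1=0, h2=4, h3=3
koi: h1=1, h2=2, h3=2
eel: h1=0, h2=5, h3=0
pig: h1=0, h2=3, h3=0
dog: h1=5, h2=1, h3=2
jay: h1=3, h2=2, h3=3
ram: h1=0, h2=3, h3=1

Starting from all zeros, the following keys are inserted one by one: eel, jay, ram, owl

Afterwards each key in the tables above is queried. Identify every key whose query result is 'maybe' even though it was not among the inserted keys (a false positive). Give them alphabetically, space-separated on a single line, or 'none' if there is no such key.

Start: bits=000000
After insert 'eel': sets bits 0 5 -> bits=100001
After insert 'jay': sets bits 2 3 -> bits=101101
After insert 'ram': sets bits 0 1 3 -> bits=111101
After insert 'owl': sets bits 1 3 -> bits=111101
Not inserted: bat cow dog koi pig rat — query each against bits=111101:
query bat: checks bit1=1, bit2=1 (all 1) -> maybe => FALSE POSITIVE
query cow: checks bit0=1, bit3=1, bit4=0 (has a 0) -> no => not a false positive
query dog: checks bit1=1, bit2=1, bit5=1 (all 1) -> maybe => FALSE POSITIVE
query koi: checks bit1=1, bit2=1 (all 1) -> maybe => FALSE POSITIVE
query pig: checks bit0=1, bit3=1 (all 1) -> maybe => FALSE POSITIVE
query rat: checks bit2=1, bit4=0, bit5=1 (has a 0) -> no => not a false positive
False positives (alphabetical): bat dog koi pig

Answer: bat dog koi pig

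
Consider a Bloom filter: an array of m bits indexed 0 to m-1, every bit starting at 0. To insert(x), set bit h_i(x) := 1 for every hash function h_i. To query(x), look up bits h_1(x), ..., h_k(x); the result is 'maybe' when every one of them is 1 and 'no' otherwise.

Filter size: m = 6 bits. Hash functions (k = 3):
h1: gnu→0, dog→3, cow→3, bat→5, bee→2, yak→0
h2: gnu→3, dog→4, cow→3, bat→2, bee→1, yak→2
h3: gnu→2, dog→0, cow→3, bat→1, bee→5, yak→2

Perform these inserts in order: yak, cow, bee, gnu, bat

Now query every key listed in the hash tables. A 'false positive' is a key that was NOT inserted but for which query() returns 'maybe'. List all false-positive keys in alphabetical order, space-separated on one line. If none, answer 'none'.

Answer: none

Derivation:
Start: bits=000000
After insert 'yak': sets bits 0 2 -> bits=101000
After insert 'cow': sets bits 3 -> bits=101100
After insert 'bee': sets bits 1 2 5 -> bits=111101
After insert 'gnu': sets bits 0 2 3 -> bits=111101
After insert 'bat': sets bits 1 2 5 -> bits=111101
Not inserted: dog — query each against bits=111101:
query dog: checks bit0=1, bit3=1, bit4=0 (has a 0) -> no => not a false positive
False positives (alphabetical): none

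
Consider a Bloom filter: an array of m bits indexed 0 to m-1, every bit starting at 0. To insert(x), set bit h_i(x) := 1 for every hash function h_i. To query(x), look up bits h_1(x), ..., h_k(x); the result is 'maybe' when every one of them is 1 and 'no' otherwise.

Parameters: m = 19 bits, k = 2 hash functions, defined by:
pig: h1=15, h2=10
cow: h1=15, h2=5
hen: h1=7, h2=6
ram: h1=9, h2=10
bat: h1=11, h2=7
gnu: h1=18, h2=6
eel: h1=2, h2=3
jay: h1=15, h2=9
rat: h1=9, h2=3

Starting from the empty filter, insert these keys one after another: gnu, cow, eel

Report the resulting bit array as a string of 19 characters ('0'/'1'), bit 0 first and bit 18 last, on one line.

Answer: 0011011000000001001

Derivation:
Start: bits=0000000000000000000
After insert 'gnu': sets bits 6 18 -> bits=0000001000000000001
After insert 'cow': sets bits 5 15 -> bits=0000011000000001001
After insert 'eel': sets bits 2 3 -> bits=0011011000000001001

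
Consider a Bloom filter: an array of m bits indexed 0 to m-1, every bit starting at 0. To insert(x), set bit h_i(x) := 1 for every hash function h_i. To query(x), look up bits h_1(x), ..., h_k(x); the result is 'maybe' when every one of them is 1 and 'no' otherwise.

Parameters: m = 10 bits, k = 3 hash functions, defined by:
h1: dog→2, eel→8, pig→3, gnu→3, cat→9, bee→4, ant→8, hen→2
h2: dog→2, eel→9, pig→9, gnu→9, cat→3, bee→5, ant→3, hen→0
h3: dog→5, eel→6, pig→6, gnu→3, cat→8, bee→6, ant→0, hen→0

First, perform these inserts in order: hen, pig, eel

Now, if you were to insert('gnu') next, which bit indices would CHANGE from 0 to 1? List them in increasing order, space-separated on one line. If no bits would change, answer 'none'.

Start: bits=0000000000
After insert 'hen': sets bits 0 2 -> bits=1010000000
After insert 'pig': sets bits 3 6 9 -> bits=1011001001
After insert 'eel': sets bits 6 8 9 -> bits=1011001011
insert 'gnu' would touch bits 3 9; currently bit3=1, bit9=1
Bits that are 0 among those (would change 0->1): none

Answer: none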